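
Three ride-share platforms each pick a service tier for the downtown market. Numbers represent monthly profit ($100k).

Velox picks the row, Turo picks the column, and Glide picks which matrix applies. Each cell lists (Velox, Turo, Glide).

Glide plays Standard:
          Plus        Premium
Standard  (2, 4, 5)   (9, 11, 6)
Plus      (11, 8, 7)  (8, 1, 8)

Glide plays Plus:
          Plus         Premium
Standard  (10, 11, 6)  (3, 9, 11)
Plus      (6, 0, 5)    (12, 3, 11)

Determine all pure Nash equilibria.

(Standard, Plus, Plus); (Plus, Plus, Standard); (Plus, Premium, Plus)

Velox against (Plus, Standard): payoffs 2, 11 → best response Plus.
Velox against (Plus, Plus): payoffs 10, 6 → best response Standard.
Velox against (Premium, Standard): payoffs 9, 8 → best response Standard.
Velox against (Premium, Plus): payoffs 3, 12 → best response Plus.
Turo against (Standard, Standard): payoffs 4, 11 → best response Premium.
Turo against (Standard, Plus): payoffs 11, 9 → best response Plus.
Turo against (Plus, Standard): payoffs 8, 1 → best response Plus.
Turo against (Plus, Plus): payoffs 0, 3 → best response Premium.
Glide against (Standard, Plus): payoffs 5, 6 → best response Plus.
Glide against (Standard, Premium): payoffs 6, 11 → best response Plus.
Glide against (Plus, Plus): payoffs 7, 5 → best response Standard.
Glide against (Plus, Premium): payoffs 8, 11 → best response Plus.
Mutual best responses: (Standard, Plus, Plus); (Plus, Plus, Standard); (Plus, Premium, Plus).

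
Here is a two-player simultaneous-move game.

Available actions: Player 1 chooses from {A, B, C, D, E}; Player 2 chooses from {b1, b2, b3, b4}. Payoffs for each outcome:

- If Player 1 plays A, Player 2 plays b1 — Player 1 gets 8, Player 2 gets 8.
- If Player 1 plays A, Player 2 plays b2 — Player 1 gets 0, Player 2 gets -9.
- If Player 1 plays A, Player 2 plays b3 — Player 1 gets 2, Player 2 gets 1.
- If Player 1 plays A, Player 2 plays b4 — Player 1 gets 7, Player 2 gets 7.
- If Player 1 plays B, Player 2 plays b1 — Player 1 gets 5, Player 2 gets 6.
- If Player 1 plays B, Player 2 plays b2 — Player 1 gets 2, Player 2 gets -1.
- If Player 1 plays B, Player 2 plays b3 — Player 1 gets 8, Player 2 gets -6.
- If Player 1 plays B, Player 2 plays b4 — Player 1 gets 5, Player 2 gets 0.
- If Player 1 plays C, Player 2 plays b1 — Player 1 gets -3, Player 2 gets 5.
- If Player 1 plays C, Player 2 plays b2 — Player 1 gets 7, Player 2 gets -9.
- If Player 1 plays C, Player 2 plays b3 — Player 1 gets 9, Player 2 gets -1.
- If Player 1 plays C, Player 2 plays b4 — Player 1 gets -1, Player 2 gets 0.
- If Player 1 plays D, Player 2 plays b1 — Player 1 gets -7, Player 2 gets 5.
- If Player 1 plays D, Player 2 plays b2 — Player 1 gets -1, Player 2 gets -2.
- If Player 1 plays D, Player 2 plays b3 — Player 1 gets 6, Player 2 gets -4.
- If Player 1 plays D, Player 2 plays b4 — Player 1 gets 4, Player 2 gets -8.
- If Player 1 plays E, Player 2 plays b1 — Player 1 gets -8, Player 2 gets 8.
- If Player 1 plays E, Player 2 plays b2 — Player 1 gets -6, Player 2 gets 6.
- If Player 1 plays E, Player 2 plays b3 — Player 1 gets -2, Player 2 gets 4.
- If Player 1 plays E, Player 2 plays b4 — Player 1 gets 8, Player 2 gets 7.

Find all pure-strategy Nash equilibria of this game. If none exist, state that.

(A, b1): Player 1 gets 8, best alternative 5; Player 2 gets 8, best alternative 7. No profitable deviation — NE.
(A, b2): Player 1 can switch to B (0 → 2). Not NE.
(A, b3): Player 1 can switch to B (2 → 8). Not NE.
(A, b4): Player 1 can switch to E (7 → 8). Not NE.
(B, b1): Player 1 can switch to A (5 → 8). Not NE.
(B, b2): Player 1 can switch to C (2 → 7). Not NE.
(B, b3): Player 1 can switch to C (8 → 9). Not NE.
(B, b4): Player 1 can switch to A (5 → 7). Not NE.
(C, b1): Player 1 can switch to A (-3 → 8). Not NE.
(The remaining 11 profiles each have a profitable deviation by the same check.)

(A, b1)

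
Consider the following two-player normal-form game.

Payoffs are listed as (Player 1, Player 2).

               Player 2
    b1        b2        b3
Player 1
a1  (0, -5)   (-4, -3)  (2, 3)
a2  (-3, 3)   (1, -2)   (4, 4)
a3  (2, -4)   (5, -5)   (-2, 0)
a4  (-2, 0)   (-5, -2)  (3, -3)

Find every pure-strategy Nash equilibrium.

(a2, b3)

For each player, find the best response to each opponent profile; mutual best responses are the pure NE.
Player 1 against b1: payoffs 0, -3, 2, -2 → best response a3.
Player 1 against b2: payoffs -4, 1, 5, -5 → best response a3.
Player 1 against b3: payoffs 2, 4, -2, 3 → best response a2.
Player 2 against a1: payoffs -5, -3, 3 → best response b3.
Player 2 against a2: payoffs 3, -2, 4 → best response b3.
Player 2 against a3: payoffs -4, -5, 0 → best response b3.
Player 2 against a4: payoffs 0, -2, -3 → best response b1.
Mutual best responses: (a2, b3).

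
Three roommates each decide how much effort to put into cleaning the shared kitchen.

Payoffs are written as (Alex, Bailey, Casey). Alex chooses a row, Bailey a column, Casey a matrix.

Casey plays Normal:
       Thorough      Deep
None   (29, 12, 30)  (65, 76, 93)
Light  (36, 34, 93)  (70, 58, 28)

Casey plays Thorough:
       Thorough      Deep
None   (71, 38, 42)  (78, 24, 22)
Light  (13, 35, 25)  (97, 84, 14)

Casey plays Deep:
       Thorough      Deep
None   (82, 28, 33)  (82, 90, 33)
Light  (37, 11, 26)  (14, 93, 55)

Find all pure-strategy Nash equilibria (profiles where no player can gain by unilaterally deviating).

Alex against (Thorough, Normal): payoffs 29, 36 → best response Light.
Alex against (Thorough, Thorough): payoffs 71, 13 → best response None.
Alex against (Thorough, Deep): payoffs 82, 37 → best response None.
Alex against (Deep, Normal): payoffs 65, 70 → best response Light.
Alex against (Deep, Thorough): payoffs 78, 97 → best response Light.
Alex against (Deep, Deep): payoffs 82, 14 → best response None.
Bailey against (None, Normal): payoffs 12, 76 → best response Deep.
Bailey against (None, Thorough): payoffs 38, 24 → best response Thorough.
Bailey against (None, Deep): payoffs 28, 90 → best response Deep.
Bailey against (Light, Normal): payoffs 34, 58 → best response Deep.
Bailey against (Light, Thorough): payoffs 35, 84 → best response Deep.
Bailey against (Light, Deep): payoffs 11, 93 → best response Deep.
Casey against (None, Thorough): payoffs 30, 42, 33 → best response Thorough.
Casey against (None, Deep): payoffs 93, 22, 33 → best response Normal.
Casey against (Light, Thorough): payoffs 93, 25, 26 → best response Normal.
Casey against (Light, Deep): payoffs 28, 14, 55 → best response Deep.
Mutual best responses: (None, Thorough, Thorough).

Pure NE: (None, Thorough, Thorough)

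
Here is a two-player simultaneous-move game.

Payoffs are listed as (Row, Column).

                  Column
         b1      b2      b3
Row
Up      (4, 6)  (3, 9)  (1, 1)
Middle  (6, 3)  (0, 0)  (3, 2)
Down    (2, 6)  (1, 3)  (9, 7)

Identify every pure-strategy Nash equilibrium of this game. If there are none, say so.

Row against b1: payoffs 4, 6, 2 → best response Middle.
Row against b2: payoffs 3, 0, 1 → best response Up.
Row against b3: payoffs 1, 3, 9 → best response Down.
Column against Up: payoffs 6, 9, 1 → best response b2.
Column against Middle: payoffs 3, 0, 2 → best response b1.
Column against Down: payoffs 6, 3, 7 → best response b3.
Mutual best responses: (Up, b2); (Middle, b1); (Down, b3).

Pure-strategy Nash equilibria: (Up, b2); (Middle, b1); (Down, b3)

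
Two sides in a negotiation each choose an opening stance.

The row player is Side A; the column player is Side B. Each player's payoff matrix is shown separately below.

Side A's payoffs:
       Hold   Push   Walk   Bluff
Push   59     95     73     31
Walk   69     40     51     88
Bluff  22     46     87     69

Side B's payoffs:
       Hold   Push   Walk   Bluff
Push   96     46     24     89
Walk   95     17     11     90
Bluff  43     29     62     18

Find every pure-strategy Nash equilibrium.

(Push, Hold): Side A can switch to Walk (59 → 69). Not NE.
(Push, Push): Side B can switch to Hold (46 → 96). Not NE.
(Push, Walk): Side A can switch to Bluff (73 → 87). Not NE.
(Push, Bluff): Side A can switch to Walk (31 → 88). Not NE.
(Walk, Hold): Side A gets 69, best alternative 59; Side B gets 95, best alternative 90. No profitable deviation — NE.
(Walk, Push): Side A can switch to Push (40 → 95). Not NE.
(Walk, Walk): Side A can switch to Push (51 → 73). Not NE.
(Walk, Bluff): Side B can switch to Hold (90 → 95). Not NE.
(Bluff, Hold): Side A can switch to Push (22 → 59). Not NE.
(Bluff, Walk): Side A gets 87, best alternative 73; Side B gets 62, best alternative 43. No profitable deviation — NE.
(The remaining 2 profiles each have a profitable deviation by the same check.)

(Walk, Hold) and (Bluff, Walk)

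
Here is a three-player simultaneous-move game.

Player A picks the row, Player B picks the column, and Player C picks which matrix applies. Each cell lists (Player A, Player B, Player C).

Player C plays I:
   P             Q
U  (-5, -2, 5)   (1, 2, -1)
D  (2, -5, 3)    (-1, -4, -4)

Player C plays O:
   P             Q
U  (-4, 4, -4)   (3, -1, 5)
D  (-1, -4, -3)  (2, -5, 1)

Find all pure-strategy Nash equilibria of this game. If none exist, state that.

(U, P, I): Player A can switch to D (-5 → 2). Not NE.
(U, P, O): Player A can switch to D (-4 → -1). Not NE.
(U, Q, I): Player C can switch to O (-1 → 5). Not NE.
(U, Q, O): Player B can switch to P (-1 → 4). Not NE.
(D, P, I): Player B can switch to Q (-5 → -4). Not NE.
(D, P, O): Player C can switch to I (-3 → 3). Not NE.
(D, Q, I): Player A can switch to U (-1 → 1). Not NE.
(D, Q, O): Player A can switch to U (2 → 3). Not NE.

No pure-strategy Nash equilibrium.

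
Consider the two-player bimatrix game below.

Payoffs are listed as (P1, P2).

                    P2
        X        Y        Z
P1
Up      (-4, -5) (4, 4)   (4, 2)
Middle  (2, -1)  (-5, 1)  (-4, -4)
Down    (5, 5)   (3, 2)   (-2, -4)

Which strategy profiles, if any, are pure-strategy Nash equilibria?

For each strategy profile, look for a profitable unilateral deviation.
(Up, X): P1 can switch to Middle (-4 → 2). Not NE.
(Up, Y): P1 gets 4, best alternative 3; P2 gets 4, best alternative 2. No profitable deviation — NE.
(Up, Z): P2 can switch to Y (2 → 4). Not NE.
(Middle, X): P1 can switch to Down (2 → 5). Not NE.
(Middle, Y): P1 can switch to Up (-5 → 4). Not NE.
(Middle, Z): P1 can switch to Up (-4 → 4). Not NE.
(Down, X): P1 gets 5, best alternative 2; P2 gets 5, best alternative 2. No profitable deviation — NE.
(Down, Y): P1 can switch to Up (3 → 4). Not NE.
(The remaining 1 profile has a profitable deviation by the same check.)

(Up, Y); (Down, X)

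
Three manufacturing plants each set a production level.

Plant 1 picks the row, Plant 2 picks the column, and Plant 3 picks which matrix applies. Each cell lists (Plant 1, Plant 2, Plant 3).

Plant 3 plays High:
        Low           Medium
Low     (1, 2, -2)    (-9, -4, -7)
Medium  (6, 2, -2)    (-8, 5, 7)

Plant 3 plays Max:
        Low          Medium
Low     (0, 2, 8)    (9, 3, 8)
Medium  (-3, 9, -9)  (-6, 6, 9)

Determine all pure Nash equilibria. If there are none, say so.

(Low, Medium, Max)

For each player, find the best response to each opponent profile; mutual best responses are the pure NE.
Plant 1 against (Low, High): payoffs 1, 6 → best response Medium.
Plant 1 against (Low, Max): payoffs 0, -3 → best response Low.
Plant 1 against (Medium, High): payoffs -9, -8 → best response Medium.
Plant 1 against (Medium, Max): payoffs 9, -6 → best response Low.
Plant 2 against (Low, High): payoffs 2, -4 → best response Low.
Plant 2 against (Low, Max): payoffs 2, 3 → best response Medium.
Plant 2 against (Medium, High): payoffs 2, 5 → best response Medium.
Plant 2 against (Medium, Max): payoffs 9, 6 → best response Low.
Plant 3 against (Low, Low): payoffs -2, 8 → best response Max.
Plant 3 against (Low, Medium): payoffs -7, 8 → best response Max.
Plant 3 against (Medium, Low): payoffs -2, -9 → best response High.
Plant 3 against (Medium, Medium): payoffs 7, 9 → best response Max.
Mutual best responses: (Low, Medium, Max).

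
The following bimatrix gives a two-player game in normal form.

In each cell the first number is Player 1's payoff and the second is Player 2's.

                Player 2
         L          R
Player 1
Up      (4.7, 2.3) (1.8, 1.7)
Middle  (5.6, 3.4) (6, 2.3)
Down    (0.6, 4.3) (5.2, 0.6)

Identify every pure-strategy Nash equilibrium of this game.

(Middle, L)

(Up, L): Player 1 can switch to Middle (4.7 → 5.6). Not NE.
(Up, R): Player 1 can switch to Middle (1.8 → 6). Not NE.
(Middle, L): Player 1 gets 5.6, best alternative 4.7; Player 2 gets 3.4, best alternative 2.3. No profitable deviation — NE.
(Middle, R): Player 2 can switch to L (2.3 → 3.4). Not NE.
(Down, L): Player 1 can switch to Up (0.6 → 4.7). Not NE.
(Down, R): Player 1 can switch to Middle (5.2 → 6). Not NE.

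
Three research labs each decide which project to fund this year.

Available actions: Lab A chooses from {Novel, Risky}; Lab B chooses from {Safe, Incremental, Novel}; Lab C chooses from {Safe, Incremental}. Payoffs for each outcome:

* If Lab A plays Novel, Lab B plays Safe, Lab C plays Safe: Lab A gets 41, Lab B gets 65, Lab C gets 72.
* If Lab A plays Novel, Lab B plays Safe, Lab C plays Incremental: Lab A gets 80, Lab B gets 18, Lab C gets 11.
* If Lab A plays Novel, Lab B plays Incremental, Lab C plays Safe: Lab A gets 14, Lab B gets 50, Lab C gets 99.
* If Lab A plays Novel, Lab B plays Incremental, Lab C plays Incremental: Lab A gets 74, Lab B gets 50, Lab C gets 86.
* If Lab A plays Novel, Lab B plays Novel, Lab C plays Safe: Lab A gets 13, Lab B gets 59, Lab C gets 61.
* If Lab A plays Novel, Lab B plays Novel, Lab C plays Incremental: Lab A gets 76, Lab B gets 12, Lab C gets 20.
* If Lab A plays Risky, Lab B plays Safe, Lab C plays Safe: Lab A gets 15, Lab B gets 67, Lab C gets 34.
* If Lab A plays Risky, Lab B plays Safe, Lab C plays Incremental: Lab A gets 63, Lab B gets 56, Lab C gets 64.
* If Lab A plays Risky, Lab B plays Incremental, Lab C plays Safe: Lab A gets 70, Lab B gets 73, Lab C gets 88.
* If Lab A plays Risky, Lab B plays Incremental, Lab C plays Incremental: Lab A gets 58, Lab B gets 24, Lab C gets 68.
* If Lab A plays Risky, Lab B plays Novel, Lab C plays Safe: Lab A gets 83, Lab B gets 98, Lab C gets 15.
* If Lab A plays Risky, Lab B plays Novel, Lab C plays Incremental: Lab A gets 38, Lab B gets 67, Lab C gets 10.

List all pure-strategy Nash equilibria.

The pure Nash equilibria are (Novel, Safe, Safe) and (Risky, Novel, Safe).

For each strategy profile, look for a profitable unilateral deviation.
(Novel, Safe, Safe): Lab A gets 41, best alternative 15; Lab B gets 65, best alternative 59; Lab C gets 72, best alternative 11. No profitable deviation — NE.
(Novel, Safe, Incremental): Lab B can switch to Incremental (18 → 50). Not NE.
(Novel, Incremental, Safe): Lab A can switch to Risky (14 → 70). Not NE.
(Novel, Incremental, Incremental): Lab C can switch to Safe (86 → 99). Not NE.
(Novel, Novel, Safe): Lab A can switch to Risky (13 → 83). Not NE.
(Novel, Novel, Incremental): Lab B can switch to Safe (12 → 18). Not NE.
(Risky, Safe, Safe): Lab A can switch to Novel (15 → 41). Not NE.
(Risky, Safe, Incremental): Lab A can switch to Novel (63 → 80). Not NE.
(Risky, Incremental, Safe): Lab B can switch to Novel (73 → 98). Not NE.
(Risky, Novel, Safe): Lab A gets 83, best alternative 13; Lab B gets 98, best alternative 73; Lab C gets 15, best alternative 10. No profitable deviation — NE.
(The remaining 2 profiles each have a profitable deviation by the same check.)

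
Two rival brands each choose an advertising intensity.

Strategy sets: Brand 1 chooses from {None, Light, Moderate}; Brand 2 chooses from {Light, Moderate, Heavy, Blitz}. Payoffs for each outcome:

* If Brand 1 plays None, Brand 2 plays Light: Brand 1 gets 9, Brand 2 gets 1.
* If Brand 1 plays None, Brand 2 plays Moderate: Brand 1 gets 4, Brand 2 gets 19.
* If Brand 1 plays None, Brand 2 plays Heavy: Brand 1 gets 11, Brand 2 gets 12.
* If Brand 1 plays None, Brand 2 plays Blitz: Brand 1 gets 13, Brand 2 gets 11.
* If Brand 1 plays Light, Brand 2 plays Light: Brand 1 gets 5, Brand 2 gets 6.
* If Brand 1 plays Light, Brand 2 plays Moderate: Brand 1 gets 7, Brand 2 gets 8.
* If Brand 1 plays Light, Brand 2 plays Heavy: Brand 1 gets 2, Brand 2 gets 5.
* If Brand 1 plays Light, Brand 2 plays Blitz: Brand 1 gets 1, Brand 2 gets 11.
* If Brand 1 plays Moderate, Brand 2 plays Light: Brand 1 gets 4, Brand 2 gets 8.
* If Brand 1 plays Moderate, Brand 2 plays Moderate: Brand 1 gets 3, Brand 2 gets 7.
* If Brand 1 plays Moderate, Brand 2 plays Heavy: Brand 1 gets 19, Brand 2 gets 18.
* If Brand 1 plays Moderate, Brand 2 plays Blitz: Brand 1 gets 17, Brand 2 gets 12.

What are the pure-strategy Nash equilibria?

Brand 1 against Light: payoffs 9, 5, 4 → best response None.
Brand 1 against Moderate: payoffs 4, 7, 3 → best response Light.
Brand 1 against Heavy: payoffs 11, 2, 19 → best response Moderate.
Brand 1 against Blitz: payoffs 13, 1, 17 → best response Moderate.
Brand 2 against None: payoffs 1, 19, 12, 11 → best response Moderate.
Brand 2 against Light: payoffs 6, 8, 5, 11 → best response Blitz.
Brand 2 against Moderate: payoffs 8, 7, 18, 12 → best response Heavy.
Mutual best responses: (Moderate, Heavy).

(Moderate, Heavy)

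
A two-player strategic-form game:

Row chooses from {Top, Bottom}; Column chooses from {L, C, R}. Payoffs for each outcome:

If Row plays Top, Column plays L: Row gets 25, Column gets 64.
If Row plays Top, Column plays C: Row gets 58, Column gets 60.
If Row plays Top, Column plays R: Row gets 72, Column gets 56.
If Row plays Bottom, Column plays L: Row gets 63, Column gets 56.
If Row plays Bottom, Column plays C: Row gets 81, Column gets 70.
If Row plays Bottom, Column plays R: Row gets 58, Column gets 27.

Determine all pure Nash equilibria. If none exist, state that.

Row against L: payoffs 25, 63 → best response Bottom.
Row against C: payoffs 58, 81 → best response Bottom.
Row against R: payoffs 72, 58 → best response Top.
Column against Top: payoffs 64, 60, 56 → best response L.
Column against Bottom: payoffs 56, 70, 27 → best response C.
Mutual best responses: (Bottom, C).

The unique pure-strategy Nash equilibrium is (Bottom, C).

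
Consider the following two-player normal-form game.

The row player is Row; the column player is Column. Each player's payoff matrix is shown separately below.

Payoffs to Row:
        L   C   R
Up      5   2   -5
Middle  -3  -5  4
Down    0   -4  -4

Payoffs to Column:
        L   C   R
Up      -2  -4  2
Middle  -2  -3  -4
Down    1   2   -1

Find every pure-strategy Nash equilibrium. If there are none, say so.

Row against L: payoffs 5, -3, 0 → best response Up.
Row against C: payoffs 2, -5, -4 → best response Up.
Row against R: payoffs -5, 4, -4 → best response Middle.
Column against Up: payoffs -2, -4, 2 → best response R.
Column against Middle: payoffs -2, -3, -4 → best response L.
Column against Down: payoffs 1, 2, -1 → best response C.
No profile is a mutual best response for all players.

none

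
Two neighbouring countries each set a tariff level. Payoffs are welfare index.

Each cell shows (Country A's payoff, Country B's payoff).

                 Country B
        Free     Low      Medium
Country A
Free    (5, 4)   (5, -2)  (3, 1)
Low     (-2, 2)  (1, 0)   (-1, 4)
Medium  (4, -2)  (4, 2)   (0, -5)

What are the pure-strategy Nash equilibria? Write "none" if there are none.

(Free, Free): Country A gets 5, best alternative 4; Country B gets 4, best alternative 1. No profitable deviation — NE.
(Free, Low): Country B can switch to Free (-2 → 4). Not NE.
(Free, Medium): Country B can switch to Free (1 → 4). Not NE.
(Low, Free): Country A can switch to Free (-2 → 5). Not NE.
(Low, Low): Country A can switch to Free (1 → 5). Not NE.
(Low, Medium): Country A can switch to Free (-1 → 3). Not NE.
(Medium, Free): Country A can switch to Free (4 → 5). Not NE.
(Medium, Low): Country A can switch to Free (4 → 5). Not NE.
(Medium, Medium): Country A can switch to Free (0 → 3). Not NE.

(Free, Free)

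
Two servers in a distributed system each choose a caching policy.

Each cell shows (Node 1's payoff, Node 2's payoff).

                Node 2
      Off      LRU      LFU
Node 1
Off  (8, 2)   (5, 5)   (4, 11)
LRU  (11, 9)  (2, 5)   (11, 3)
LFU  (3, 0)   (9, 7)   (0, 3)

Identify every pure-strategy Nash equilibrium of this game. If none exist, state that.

(LRU, Off) and (LFU, LRU)

For each strategy profile, look for a profitable unilateral deviation.
(Off, Off): Node 1 can switch to LRU (8 → 11). Not NE.
(Off, LRU): Node 1 can switch to LFU (5 → 9). Not NE.
(Off, LFU): Node 1 can switch to LRU (4 → 11). Not NE.
(LRU, Off): Node 1 gets 11, best alternative 8; Node 2 gets 9, best alternative 5. No profitable deviation — NE.
(LRU, LRU): Node 1 can switch to Off (2 → 5). Not NE.
(LRU, LFU): Node 2 can switch to Off (3 → 9). Not NE.
(LFU, Off): Node 1 can switch to Off (3 → 8). Not NE.
(LFU, LRU): Node 1 gets 9, best alternative 5; Node 2 gets 7, best alternative 3. No profitable deviation — NE.
(LFU, LFU): Node 1 can switch to Off (0 → 4). Not NE.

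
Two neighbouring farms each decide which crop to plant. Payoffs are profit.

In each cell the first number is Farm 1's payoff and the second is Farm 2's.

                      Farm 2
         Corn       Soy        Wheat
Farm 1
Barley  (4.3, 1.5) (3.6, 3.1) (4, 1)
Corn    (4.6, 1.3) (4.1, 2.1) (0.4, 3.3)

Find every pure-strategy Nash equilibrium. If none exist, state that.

For each strategy profile, look for a profitable unilateral deviation.
(Barley, Corn): Farm 1 can switch to Corn (4.3 → 4.6). Not NE.
(Barley, Soy): Farm 1 can switch to Corn (3.6 → 4.1). Not NE.
(Barley, Wheat): Farm 2 can switch to Corn (1 → 1.5). Not NE.
(Corn, Corn): Farm 2 can switch to Soy (1.3 → 2.1). Not NE.
(Corn, Soy): Farm 2 can switch to Wheat (2.1 → 3.3). Not NE.
(Corn, Wheat): Farm 1 can switch to Barley (0.4 → 4). Not NE.

There is no pure-strategy Nash equilibrium.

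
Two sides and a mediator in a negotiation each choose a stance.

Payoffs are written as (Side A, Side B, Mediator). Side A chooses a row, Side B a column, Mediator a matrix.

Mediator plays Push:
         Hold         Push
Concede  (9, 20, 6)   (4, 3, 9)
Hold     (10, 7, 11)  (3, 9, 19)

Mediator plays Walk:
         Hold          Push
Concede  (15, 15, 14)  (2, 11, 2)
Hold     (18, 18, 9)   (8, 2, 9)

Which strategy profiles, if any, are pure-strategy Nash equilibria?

(Concede, Hold, Push): Side A can switch to Hold (9 → 10). Not NE.
(Concede, Hold, Walk): Side A can switch to Hold (15 → 18). Not NE.
(Concede, Push, Push): Side B can switch to Hold (3 → 20). Not NE.
(Concede, Push, Walk): Side A can switch to Hold (2 → 8). Not NE.
(Hold, Hold, Push): Side B can switch to Push (7 → 9). Not NE.
(Hold, Hold, Walk): Mediator can switch to Push (9 → 11). Not NE.
(The remaining 2 profiles each have a profitable deviation by the same check.)

There is no pure-strategy Nash equilibrium.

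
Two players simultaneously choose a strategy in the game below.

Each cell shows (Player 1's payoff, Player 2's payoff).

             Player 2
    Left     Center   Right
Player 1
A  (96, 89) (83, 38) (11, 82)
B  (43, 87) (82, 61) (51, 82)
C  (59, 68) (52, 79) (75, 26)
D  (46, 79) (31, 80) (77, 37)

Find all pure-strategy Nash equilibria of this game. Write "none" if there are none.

(A, Left): Player 1 gets 96, best alternative 59; Player 2 gets 89, best alternative 82. No profitable deviation — NE.
(A, Center): Player 2 can switch to Left (38 → 89). Not NE.
(A, Right): Player 1 can switch to B (11 → 51). Not NE.
(B, Left): Player 1 can switch to A (43 → 96). Not NE.
(B, Center): Player 1 can switch to A (82 → 83). Not NE.
(B, Right): Player 1 can switch to C (51 → 75). Not NE.
(C, Left): Player 1 can switch to A (59 → 96). Not NE.
(C, Center): Player 1 can switch to A (52 → 83). Not NE.
(C, Right): Player 1 can switch to D (75 → 77). Not NE.
(The remaining 3 profiles each have a profitable deviation by the same check.)

Pure NE: (A, Left)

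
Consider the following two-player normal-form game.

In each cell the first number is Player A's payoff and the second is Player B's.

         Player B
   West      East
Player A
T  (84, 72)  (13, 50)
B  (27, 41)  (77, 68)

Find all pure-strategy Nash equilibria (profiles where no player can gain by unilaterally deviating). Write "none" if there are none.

(T, West), (B, East)

(T, West): Player A gets 84, best alternative 27; Player B gets 72, best alternative 50. No profitable deviation — NE.
(T, East): Player A can switch to B (13 → 77). Not NE.
(B, West): Player A can switch to T (27 → 84). Not NE.
(B, East): Player A gets 77, best alternative 13; Player B gets 68, best alternative 41. No profitable deviation — NE.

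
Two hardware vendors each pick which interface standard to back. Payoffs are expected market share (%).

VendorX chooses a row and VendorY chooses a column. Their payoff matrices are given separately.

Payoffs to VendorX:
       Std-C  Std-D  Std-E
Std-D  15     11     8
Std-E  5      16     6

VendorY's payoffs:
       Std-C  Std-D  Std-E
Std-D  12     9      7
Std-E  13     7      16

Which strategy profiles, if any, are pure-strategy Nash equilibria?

VendorX against Std-C: payoffs 15, 5 → best response Std-D.
VendorX against Std-D: payoffs 11, 16 → best response Std-E.
VendorX against Std-E: payoffs 8, 6 → best response Std-D.
VendorY against Std-D: payoffs 12, 9, 7 → best response Std-C.
VendorY against Std-E: payoffs 13, 7, 16 → best response Std-E.
Mutual best responses: (Std-D, Std-C).

(Std-D, Std-C)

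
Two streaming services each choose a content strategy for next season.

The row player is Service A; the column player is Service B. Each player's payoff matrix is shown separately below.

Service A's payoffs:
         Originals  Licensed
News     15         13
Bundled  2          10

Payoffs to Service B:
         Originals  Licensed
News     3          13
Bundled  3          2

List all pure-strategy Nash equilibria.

Service A against Originals: payoffs 15, 2 → best response News.
Service A against Licensed: payoffs 13, 10 → best response News.
Service B against News: payoffs 3, 13 → best response Licensed.
Service B against Bundled: payoffs 3, 2 → best response Originals.
Mutual best responses: (News, Licensed).

The unique pure-strategy Nash equilibrium is (News, Licensed).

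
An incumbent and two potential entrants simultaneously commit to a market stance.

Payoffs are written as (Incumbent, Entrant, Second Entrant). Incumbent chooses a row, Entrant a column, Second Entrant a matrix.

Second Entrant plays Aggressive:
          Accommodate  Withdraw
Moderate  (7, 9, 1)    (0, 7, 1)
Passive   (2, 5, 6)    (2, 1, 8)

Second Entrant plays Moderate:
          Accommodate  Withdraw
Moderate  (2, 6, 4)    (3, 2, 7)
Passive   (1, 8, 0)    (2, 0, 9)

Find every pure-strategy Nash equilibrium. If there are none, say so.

The unique pure-strategy Nash equilibrium is (Moderate, Accommodate, Moderate).

Incumbent against (Accommodate, Aggressive): payoffs 7, 2 → best response Moderate.
Incumbent against (Accommodate, Moderate): payoffs 2, 1 → best response Moderate.
Incumbent against (Withdraw, Aggressive): payoffs 0, 2 → best response Passive.
Incumbent against (Withdraw, Moderate): payoffs 3, 2 → best response Moderate.
Entrant against (Moderate, Aggressive): payoffs 9, 7 → best response Accommodate.
Entrant against (Moderate, Moderate): payoffs 6, 2 → best response Accommodate.
Entrant against (Passive, Aggressive): payoffs 5, 1 → best response Accommodate.
Entrant against (Passive, Moderate): payoffs 8, 0 → best response Accommodate.
Second Entrant against (Moderate, Accommodate): payoffs 1, 4 → best response Moderate.
Second Entrant against (Moderate, Withdraw): payoffs 1, 7 → best response Moderate.
Second Entrant against (Passive, Accommodate): payoffs 6, 0 → best response Aggressive.
Second Entrant against (Passive, Withdraw): payoffs 8, 9 → best response Moderate.
Mutual best responses: (Moderate, Accommodate, Moderate).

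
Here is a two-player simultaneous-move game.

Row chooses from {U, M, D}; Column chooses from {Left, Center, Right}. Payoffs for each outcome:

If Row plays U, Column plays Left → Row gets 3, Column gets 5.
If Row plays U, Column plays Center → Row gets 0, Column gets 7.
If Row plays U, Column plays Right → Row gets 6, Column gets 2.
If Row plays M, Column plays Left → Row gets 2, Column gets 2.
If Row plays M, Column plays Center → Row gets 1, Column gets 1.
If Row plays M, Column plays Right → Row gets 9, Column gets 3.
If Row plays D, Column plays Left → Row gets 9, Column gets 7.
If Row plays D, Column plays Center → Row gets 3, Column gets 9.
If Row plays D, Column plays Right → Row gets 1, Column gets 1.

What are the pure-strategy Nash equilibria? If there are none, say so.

(M, Right), (D, Center)

Row against Left: payoffs 3, 2, 9 → best response D.
Row against Center: payoffs 0, 1, 3 → best response D.
Row against Right: payoffs 6, 9, 1 → best response M.
Column against U: payoffs 5, 7, 2 → best response Center.
Column against M: payoffs 2, 1, 3 → best response Right.
Column against D: payoffs 7, 9, 1 → best response Center.
Mutual best responses: (M, Right); (D, Center).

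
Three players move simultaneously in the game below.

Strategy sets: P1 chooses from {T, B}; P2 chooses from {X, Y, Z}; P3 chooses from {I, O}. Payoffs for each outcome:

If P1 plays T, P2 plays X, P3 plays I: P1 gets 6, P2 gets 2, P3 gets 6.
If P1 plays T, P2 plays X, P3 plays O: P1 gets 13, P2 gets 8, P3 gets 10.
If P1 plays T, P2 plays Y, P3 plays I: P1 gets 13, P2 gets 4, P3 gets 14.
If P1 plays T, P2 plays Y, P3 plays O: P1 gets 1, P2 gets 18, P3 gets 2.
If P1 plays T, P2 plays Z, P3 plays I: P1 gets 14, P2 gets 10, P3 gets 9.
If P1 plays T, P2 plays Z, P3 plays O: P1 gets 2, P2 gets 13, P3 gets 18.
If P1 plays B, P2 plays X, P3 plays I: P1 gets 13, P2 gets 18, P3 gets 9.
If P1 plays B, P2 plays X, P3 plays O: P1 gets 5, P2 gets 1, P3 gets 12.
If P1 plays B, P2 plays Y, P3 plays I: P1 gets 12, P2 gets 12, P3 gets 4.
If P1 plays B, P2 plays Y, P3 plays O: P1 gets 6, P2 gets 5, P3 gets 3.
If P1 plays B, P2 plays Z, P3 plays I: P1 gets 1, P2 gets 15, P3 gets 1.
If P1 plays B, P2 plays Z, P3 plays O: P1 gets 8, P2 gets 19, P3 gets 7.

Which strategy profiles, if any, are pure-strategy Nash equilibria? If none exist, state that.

For each player, find the best response to each opponent profile; mutual best responses are the pure NE.
P1 against (X, I): payoffs 6, 13 → best response B.
P1 against (X, O): payoffs 13, 5 → best response T.
P1 against (Y, I): payoffs 13, 12 → best response T.
P1 against (Y, O): payoffs 1, 6 → best response B.
P1 against (Z, I): payoffs 14, 1 → best response T.
P1 against (Z, O): payoffs 2, 8 → best response B.
P2 against (T, I): payoffs 2, 4, 10 → best response Z.
P2 against (T, O): payoffs 8, 18, 13 → best response Y.
P2 against (B, I): payoffs 18, 12, 15 → best response X.
P2 against (B, O): payoffs 1, 5, 19 → best response Z.
P3 against (T, X): payoffs 6, 10 → best response O.
P3 against (T, Y): payoffs 14, 2 → best response I.
P3 against (T, Z): payoffs 9, 18 → best response O.
P3 against (B, X): payoffs 9, 12 → best response O.
P3 against (B, Y): payoffs 4, 3 → best response I.
P3 against (B, Z): payoffs 1, 7 → best response O.
Mutual best responses: (B, Z, O).

(B, Z, O)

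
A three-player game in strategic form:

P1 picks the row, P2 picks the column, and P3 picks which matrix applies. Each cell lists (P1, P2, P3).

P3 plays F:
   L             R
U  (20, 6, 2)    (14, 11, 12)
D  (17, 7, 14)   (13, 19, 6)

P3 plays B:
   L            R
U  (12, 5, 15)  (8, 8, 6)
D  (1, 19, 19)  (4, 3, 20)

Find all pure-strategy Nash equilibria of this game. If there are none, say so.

For each player, find the best response to each opponent profile; mutual best responses are the pure NE.
P1 against (L, F): payoffs 20, 17 → best response U.
P1 against (L, B): payoffs 12, 1 → best response U.
P1 against (R, F): payoffs 14, 13 → best response U.
P1 against (R, B): payoffs 8, 4 → best response U.
P2 against (U, F): payoffs 6, 11 → best response R.
P2 against (U, B): payoffs 5, 8 → best response R.
P2 against (D, F): payoffs 7, 19 → best response R.
P2 against (D, B): payoffs 19, 3 → best response L.
P3 against (U, L): payoffs 2, 15 → best response B.
P3 against (U, R): payoffs 12, 6 → best response F.
P3 against (D, L): payoffs 14, 19 → best response B.
P3 against (D, R): payoffs 6, 20 → best response B.
Mutual best responses: (U, R, F).

The unique pure-strategy Nash equilibrium is (U, R, F).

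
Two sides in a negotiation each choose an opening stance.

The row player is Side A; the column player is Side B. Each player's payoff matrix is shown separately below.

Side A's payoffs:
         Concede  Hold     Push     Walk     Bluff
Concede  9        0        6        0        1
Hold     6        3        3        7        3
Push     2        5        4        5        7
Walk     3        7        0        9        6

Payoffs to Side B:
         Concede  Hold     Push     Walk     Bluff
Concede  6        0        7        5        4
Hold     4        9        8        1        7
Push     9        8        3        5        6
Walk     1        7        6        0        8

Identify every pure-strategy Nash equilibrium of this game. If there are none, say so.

Pure NE: (Concede, Push)

(Concede, Concede): Side B can switch to Push (6 → 7). Not NE.
(Concede, Hold): Side A can switch to Hold (0 → 3). Not NE.
(Concede, Push): Side A gets 6, best alternative 4; Side B gets 7, best alternative 6. No profitable deviation — NE.
(Concede, Walk): Side A can switch to Hold (0 → 7). Not NE.
(Concede, Bluff): Side A can switch to Hold (1 → 3). Not NE.
(Hold, Concede): Side A can switch to Concede (6 → 9). Not NE.
(Hold, Hold): Side A can switch to Push (3 → 5). Not NE.
(Hold, Push): Side A can switch to Concede (3 → 6). Not NE.
(Hold, Walk): Side A can switch to Walk (7 → 9). Not NE.
(Hold, Bluff): Side A can switch to Push (3 → 7). Not NE.
(Push, Concede): Side A can switch to Concede (2 → 9). Not NE.
(The remaining 9 profiles each have a profitable deviation by the same check.)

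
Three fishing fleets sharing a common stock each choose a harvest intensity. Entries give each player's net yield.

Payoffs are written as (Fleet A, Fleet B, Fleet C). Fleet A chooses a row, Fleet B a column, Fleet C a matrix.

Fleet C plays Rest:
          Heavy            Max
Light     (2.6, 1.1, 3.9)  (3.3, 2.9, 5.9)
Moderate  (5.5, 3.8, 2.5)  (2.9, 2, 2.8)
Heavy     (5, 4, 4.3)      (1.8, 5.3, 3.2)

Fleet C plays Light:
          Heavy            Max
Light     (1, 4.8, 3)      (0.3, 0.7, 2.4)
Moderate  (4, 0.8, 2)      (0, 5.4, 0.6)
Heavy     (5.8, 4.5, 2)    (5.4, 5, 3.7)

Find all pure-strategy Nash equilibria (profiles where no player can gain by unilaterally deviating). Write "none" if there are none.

(Light, Max, Rest) and (Moderate, Heavy, Rest) and (Heavy, Max, Light)

For each strategy profile, look for a profitable unilateral deviation.
(Light, Heavy, Rest): Fleet A can switch to Moderate (2.6 → 5.5). Not NE.
(Light, Heavy, Light): Fleet A can switch to Moderate (1 → 4). Not NE.
(Light, Max, Rest): Fleet A gets 3.3, best alternative 2.9; Fleet B gets 2.9, best alternative 1.1; Fleet C gets 5.9, best alternative 2.4. No profitable deviation — NE.
(Light, Max, Light): Fleet A can switch to Heavy (0.3 → 5.4). Not NE.
(Moderate, Heavy, Rest): Fleet A gets 5.5, best alternative 5; Fleet B gets 3.8, best alternative 2; Fleet C gets 2.5, best alternative 2. No profitable deviation — NE.
(Moderate, Heavy, Light): Fleet A can switch to Heavy (4 → 5.8). Not NE.
(Moderate, Max, Rest): Fleet A can switch to Light (2.9 → 3.3). Not NE.
(Moderate, Max, Light): Fleet A can switch to Light (0 → 0.3). Not NE.
(Heavy, Heavy, Rest): Fleet A can switch to Moderate (5 → 5.5). Not NE.
(Heavy, Heavy, Light): Fleet B can switch to Max (4.5 → 5). Not NE.
(Heavy, Max, Rest): Fleet A can switch to Light (1.8 → 3.3). Not NE.
(Heavy, Max, Light): Fleet A gets 5.4, best alternative 0.3; Fleet B gets 5, best alternative 4.5; Fleet C gets 3.7, best alternative 3.2. No profitable deviation — NE.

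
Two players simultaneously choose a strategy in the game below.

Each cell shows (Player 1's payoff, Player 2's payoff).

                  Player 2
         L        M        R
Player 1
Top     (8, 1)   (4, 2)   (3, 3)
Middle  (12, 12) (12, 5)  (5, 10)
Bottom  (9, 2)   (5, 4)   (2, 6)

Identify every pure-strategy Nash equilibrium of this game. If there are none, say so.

Player 1 against L: payoffs 8, 12, 9 → best response Middle.
Player 1 against M: payoffs 4, 12, 5 → best response Middle.
Player 1 against R: payoffs 3, 5, 2 → best response Middle.
Player 2 against Top: payoffs 1, 2, 3 → best response R.
Player 2 against Middle: payoffs 12, 5, 10 → best response L.
Player 2 against Bottom: payoffs 2, 4, 6 → best response R.
Mutual best responses: (Middle, L).

(Middle, L)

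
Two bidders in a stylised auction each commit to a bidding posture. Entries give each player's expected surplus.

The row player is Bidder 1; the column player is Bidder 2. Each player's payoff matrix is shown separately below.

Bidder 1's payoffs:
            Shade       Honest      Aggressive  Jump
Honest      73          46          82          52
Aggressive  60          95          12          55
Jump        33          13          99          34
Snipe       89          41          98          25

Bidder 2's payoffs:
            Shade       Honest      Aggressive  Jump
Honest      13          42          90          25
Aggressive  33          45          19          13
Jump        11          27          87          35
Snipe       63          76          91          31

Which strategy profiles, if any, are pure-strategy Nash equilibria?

The pure Nash equilibria are (Aggressive, Honest), (Jump, Aggressive).

For each strategy profile, look for a profitable unilateral deviation.
(Honest, Shade): Bidder 1 can switch to Snipe (73 → 89). Not NE.
(Honest, Honest): Bidder 1 can switch to Aggressive (46 → 95). Not NE.
(Honest, Aggressive): Bidder 1 can switch to Jump (82 → 99). Not NE.
(Honest, Jump): Bidder 1 can switch to Aggressive (52 → 55). Not NE.
(Aggressive, Shade): Bidder 1 can switch to Honest (60 → 73). Not NE.
(Aggressive, Honest): Bidder 1 gets 95, best alternative 46; Bidder 2 gets 45, best alternative 33. No profitable deviation — NE.
(Aggressive, Aggressive): Bidder 1 can switch to Honest (12 → 82). Not NE.
(Aggressive, Jump): Bidder 2 can switch to Shade (13 → 33). Not NE.
(Jump, Shade): Bidder 1 can switch to Honest (33 → 73). Not NE.
(Jump, Honest): Bidder 1 can switch to Honest (13 → 46). Not NE.
(Jump, Aggressive): Bidder 1 gets 99, best alternative 98; Bidder 2 gets 87, best alternative 35. No profitable deviation — NE.
(Jump, Jump): Bidder 1 can switch to Honest (34 → 52). Not NE.
(The remaining 4 profiles each have a profitable deviation by the same check.)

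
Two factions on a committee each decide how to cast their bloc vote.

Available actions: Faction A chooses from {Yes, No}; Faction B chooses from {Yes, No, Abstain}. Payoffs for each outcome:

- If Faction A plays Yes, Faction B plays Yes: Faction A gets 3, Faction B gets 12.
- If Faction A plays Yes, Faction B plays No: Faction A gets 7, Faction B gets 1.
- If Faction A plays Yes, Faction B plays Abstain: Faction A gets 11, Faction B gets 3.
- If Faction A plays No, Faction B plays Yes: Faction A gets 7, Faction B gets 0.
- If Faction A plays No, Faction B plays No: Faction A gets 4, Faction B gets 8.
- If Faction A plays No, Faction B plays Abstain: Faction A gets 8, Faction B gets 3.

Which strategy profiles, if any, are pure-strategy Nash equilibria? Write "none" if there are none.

This game has no pure Nash equilibrium.

(Yes, Yes): Faction A can switch to No (3 → 7). Not NE.
(Yes, No): Faction B can switch to Yes (1 → 12). Not NE.
(Yes, Abstain): Faction B can switch to Yes (3 → 12). Not NE.
(No, Yes): Faction B can switch to No (0 → 8). Not NE.
(No, No): Faction A can switch to Yes (4 → 7). Not NE.
(No, Abstain): Faction A can switch to Yes (8 → 11). Not NE.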